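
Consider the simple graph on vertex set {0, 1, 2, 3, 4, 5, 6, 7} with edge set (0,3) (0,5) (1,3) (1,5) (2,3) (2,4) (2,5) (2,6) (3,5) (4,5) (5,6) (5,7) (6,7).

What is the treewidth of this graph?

2

A width-2 tree decomposition is:
Bags: B1 = {2, 3, 5}  B2 = {2, 4, 5}  B3 = {0, 3, 5}  B4 = {1, 3, 5}  B5 = {2, 5, 6}  B6 = {5, 6, 7}
Tree: B1–B2, B1–B3, B3–B4, B2–B5, B5–B6
Every bag has size at most 3, so the width is 3 − 1 = 2 and tw(G) ≤ 2. On the other hand G contains the 3-clique {0, 3, 5}. A clique must lie in a single bag of any decomposition, so no decomposition can have width below 2. Therefore the treewidth is 2.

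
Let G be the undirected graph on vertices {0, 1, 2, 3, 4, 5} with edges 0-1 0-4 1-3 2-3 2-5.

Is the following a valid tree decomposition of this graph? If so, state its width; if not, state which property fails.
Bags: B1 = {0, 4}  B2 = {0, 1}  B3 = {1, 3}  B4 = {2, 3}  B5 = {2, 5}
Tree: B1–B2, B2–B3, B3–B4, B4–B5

Yes; width 1.

Every vertex of G appears in some bag (union = {0, 1, 2, 3, 4, 5}); every edge is covered by a bag; and for each vertex v the set of bags containing v is connected in the bag tree. The decomposition is therefore valid. The largest bag has 2 vertices, so the width is 1.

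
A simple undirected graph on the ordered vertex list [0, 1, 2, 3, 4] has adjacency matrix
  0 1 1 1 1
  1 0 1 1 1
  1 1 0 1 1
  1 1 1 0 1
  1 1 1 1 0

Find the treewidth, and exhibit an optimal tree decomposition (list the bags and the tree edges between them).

With just one bag of size 5, the width is 5 − 1 = 4, so tw(G) ≤ 4. On the other hand G contains the 5-clique {0, 1, 2, 3, 4}. A clique must lie in a single bag of any decomposition, so no decomposition can have width below 4. Combining the bounds, tw(G) = 4.

Treewidth 4.
One optimal decomposition is:
Bags: B1 = {0, 1, 2, 3, 4}
Tree: (single bag)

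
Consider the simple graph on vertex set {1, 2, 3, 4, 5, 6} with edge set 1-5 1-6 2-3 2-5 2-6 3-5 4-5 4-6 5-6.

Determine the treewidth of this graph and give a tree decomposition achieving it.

The largest bag has 3 vertices, giving width 2; this decomposition certifies tw(G) ≤ 2. On the other hand G contains the 3-clique {2, 3, 5}. A clique must lie in a single bag of any decomposition, so no decomposition can have width below 2. The upper and lower bounds meet at 2, so that is the treewidth.

Treewidth 2.
One such decomposition:
Bags: B1 = {4, 5, 6}  B2 = {1, 5, 6}  B3 = {2, 5, 6}  B4 = {2, 3, 5}
Tree: B1–B2, B2–B3, B3–B4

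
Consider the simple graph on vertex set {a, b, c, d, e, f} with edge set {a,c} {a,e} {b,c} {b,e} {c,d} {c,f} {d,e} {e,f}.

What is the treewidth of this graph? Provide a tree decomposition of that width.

The largest bag has 3 vertices, giving width 2; this decomposition certifies tw(G) ≤ 2. Since e–a–c–d–e is a cycle in G, G is not acyclic. Forests are exactly the graphs of treewidth ≤ 1, so tw(G) ≥ 2. Combining the bounds, tw(G) = 2.

Treewidth 2.
One optimal decomposition is:
Bags: B1 = {a, c, e}  B2 = {c, d, e}  B3 = {c, e, f}  B4 = {b, c, e}
Tree: B1–B2, B2–B3, B3–B4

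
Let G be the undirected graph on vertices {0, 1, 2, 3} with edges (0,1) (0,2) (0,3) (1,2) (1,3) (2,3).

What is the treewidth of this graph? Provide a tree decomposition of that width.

With just one bag of size 4, the width is 4 − 1 = 3, so tw(G) ≤ 3. On the other hand G contains the 4-clique {0, 1, 2, 3}. A clique must lie in a single bag of any decomposition, so no decomposition can have width below 3. Therefore the treewidth is 3.

Treewidth 3.
One such decomposition:
Bags: B1 = {0, 1, 2, 3}
Tree: (single bag)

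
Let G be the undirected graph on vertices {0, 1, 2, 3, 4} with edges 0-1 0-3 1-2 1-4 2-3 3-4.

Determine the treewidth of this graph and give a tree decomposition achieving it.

Treewidth 2.
Bags: B1 = {1, 2, 3}  B2 = {0, 1, 3}  B3 = {1, 3, 4}
Tree: B1–B2, B2–B3

Every bag has size at most 3, so the width is 3 − 1 = 2 and tw(G) ≤ 2. Since 1–2–3–0–1 is a cycle in G, G is not acyclic. Forests are exactly the graphs of treewidth ≤ 1, so tw(G) ≥ 2. Hence tw(G) = 2 exactly.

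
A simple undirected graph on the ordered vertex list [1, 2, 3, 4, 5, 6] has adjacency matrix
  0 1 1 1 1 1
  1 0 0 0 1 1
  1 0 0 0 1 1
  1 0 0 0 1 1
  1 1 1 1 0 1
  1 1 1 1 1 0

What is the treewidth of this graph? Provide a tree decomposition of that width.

Treewidth 3.
One optimal decomposition is:
Bags: B1 = {1, 4, 5, 6}  B2 = {1, 2, 5, 6}  B3 = {1, 3, 5, 6}
Tree: B1–B2, B2–B3

Each bag holds 4 vertices, so the decomposition has width 3, which upper-bounds the treewidth. For the lower bound, the 4 vertices {1, 2, 5, 6} are pairwise adjacent, and any tree decomposition puts a clique entirely inside one bag — forcing width ≥ 3. The upper and lower bounds meet at 3, so that is the treewidth.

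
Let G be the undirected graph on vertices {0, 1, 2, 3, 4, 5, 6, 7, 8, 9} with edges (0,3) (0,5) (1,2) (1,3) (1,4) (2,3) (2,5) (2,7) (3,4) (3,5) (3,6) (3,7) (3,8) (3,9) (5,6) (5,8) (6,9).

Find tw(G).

2

A width-2 tree decomposition is:
Bags: B1 = {3, 5, 6}  B2 = {2, 3, 5}  B3 = {2, 3, 7}  B4 = {0, 3, 5}  B5 = {1, 2, 3}  B6 = {1, 3, 4}  B7 = {3, 6, 9}  B8 = {3, 5, 8}
Tree: B1–B2, B2–B3, B2–B4, B3–B5, B5–B6, B1–B7, B4–B8
Every bag has size at most 3, so the width is 3 − 1 = 2 and tw(G) ≤ 2. On the other hand G contains the 3-clique {1, 2, 3}. A clique must lie in a single bag of any decomposition, so no decomposition can have width below 2. Hence tw(G) = 2 exactly.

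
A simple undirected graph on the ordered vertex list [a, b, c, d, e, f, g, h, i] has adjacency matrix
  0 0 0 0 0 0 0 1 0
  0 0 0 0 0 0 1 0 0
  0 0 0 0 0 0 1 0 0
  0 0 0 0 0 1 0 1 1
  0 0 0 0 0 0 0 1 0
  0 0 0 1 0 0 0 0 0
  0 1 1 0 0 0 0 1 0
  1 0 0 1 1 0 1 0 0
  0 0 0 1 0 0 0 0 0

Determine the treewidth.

A width-1 tree decomposition is:
Bags: B1 = {e, h}  B2 = {g, h}  B3 = {c, g}  B4 = {d, h}  B5 = {d, i}  B6 = {d, f}  B7 = {a, h}  B8 = {b, g}
Tree: B1–B2, B2–B3, B1–B4, B4–B5, B4–B6, B4–B7, B2–B8
The largest bag has 2 vertices, giving width 1; this decomposition certifies tw(G) ≤ 1. G has an edge, so its treewidth is at least 1. The upper and lower bounds meet at 1, so that is the treewidth.

1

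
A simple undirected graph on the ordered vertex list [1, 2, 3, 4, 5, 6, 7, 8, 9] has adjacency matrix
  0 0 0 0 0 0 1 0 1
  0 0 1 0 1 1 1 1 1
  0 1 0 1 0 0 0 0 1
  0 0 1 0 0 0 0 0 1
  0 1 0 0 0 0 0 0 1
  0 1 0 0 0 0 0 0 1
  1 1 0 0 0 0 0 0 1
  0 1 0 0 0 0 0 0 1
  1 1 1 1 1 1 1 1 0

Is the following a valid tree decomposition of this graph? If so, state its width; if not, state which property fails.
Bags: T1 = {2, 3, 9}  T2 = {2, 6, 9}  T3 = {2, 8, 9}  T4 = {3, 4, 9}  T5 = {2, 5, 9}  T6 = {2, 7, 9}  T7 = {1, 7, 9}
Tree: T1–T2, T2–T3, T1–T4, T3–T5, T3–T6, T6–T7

Every vertex of G appears in some bag (union = {1, 2, 3, 4, 5, 6, 7, 8, 9}); every edge is covered by a bag; and for each vertex v the set of bags containing v is connected in the bag tree. The decomposition is therefore valid. The largest bag has 3 vertices, so the width is 2.

Yes; width 2.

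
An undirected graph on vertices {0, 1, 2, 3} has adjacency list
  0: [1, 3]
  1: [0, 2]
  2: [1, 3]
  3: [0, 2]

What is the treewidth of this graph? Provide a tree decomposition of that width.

Treewidth 2.
Bags: B1 = {0, 2, 3}  B2 = {0, 1, 2}
Tree: B1–B2

Each bag holds 3 vertices, so the decomposition has width 2, which upper-bounds the treewidth. For the lower bound, G contains the cycle 2–3–0–1–2, so G is not a forest; only forests have treewidth ≤ 1, hence tw(G) ≥ 2. Therefore the treewidth is 2.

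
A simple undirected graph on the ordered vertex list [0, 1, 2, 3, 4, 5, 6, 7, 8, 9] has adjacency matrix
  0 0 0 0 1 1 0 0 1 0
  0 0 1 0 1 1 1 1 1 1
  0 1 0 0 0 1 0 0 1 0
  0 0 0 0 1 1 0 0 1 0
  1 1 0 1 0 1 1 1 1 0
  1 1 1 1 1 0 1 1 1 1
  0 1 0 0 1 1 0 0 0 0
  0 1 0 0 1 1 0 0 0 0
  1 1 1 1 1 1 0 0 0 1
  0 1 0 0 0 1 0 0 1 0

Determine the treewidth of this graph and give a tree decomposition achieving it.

Treewidth 3.
One such decomposition:
Bags: B1 = {1, 4, 5, 7}  B2 = {1, 4, 5, 6}  B3 = {1, 4, 5, 8}  B4 = {3, 4, 5, 8}  B5 = {1, 2, 5, 8}  B6 = {1, 5, 8, 9}  B7 = {0, 4, 5, 8}
Tree: B1–B2, B1–B3, B3–B4, B3–B5, B5–B6, B4–B7

The largest bag has 4 vertices, giving width 3; this decomposition certifies tw(G) ≤ 3. For the lower bound, the 4 vertices {0, 4, 5, 8} are pairwise adjacent, and any tree decomposition puts a clique entirely inside one bag — forcing width ≥ 3. The upper and lower bounds meet at 3, so that is the treewidth.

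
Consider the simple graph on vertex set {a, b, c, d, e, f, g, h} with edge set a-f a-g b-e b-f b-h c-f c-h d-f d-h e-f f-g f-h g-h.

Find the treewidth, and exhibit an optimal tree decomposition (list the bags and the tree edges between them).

Every bag has size at most 3, so the width is 3 − 1 = 2 and tw(G) ≤ 2. Conversely, {b, e, f} is a clique of size 3, and the vertices of any clique must share a bag in every tree decomposition; so some bag has ≥ 3 vertices and tw(G) ≥ 2. Hence tw(G) = 2 exactly.

Treewidth 2.
One optimal decomposition is:
Bags: B1 = {c, f, h}  B2 = {f, g, h}  B3 = {b, f, h}  B4 = {b, e, f}  B5 = {d, f, h}  B6 = {a, f, g}
Tree: B1–B2, B2–B3, B3–B4, B1–B5, B2–B6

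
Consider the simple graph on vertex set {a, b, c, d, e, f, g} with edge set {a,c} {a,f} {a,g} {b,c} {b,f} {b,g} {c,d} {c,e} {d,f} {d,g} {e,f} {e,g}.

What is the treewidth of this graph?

3

A width-3 tree decomposition is:
Bags: B1 = {a, c, f, g}  B2 = {c, e, f, g}  B3 = {b, c, f, g}  B4 = {c, d, f, g}
Tree: B1–B2, B2–B3, B3–B4
The largest bag has 4 vertices, giving width 3; this decomposition certifies tw(G) ≤ 3. For the lower bound: the 4 vertex sets {a,c}, {e,f}, {g}, {b} are disjoint, each induces a connected subgraph, and every pair is joined by at least one edge of G. Contracting each set to a single vertex therefore yields K_{4} as a minor, and since treewidth is minor-monotone, tw(G) ≥ tw(K_{4}) = 3. The upper and lower bounds meet at 3, so that is the treewidth.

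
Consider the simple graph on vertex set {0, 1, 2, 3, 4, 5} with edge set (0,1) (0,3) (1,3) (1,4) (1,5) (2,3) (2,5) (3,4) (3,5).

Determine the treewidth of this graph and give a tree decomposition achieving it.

Treewidth 2.
One such decomposition:
Bags: B1 = {2, 3, 5}  B2 = {1, 3, 5}  B3 = {0, 1, 3}  B4 = {1, 3, 4}
Tree: B1–B2, B2–B3, B2–B4

The largest bag has 3 vertices, giving width 2; this decomposition certifies tw(G) ≤ 2. Conversely, {0, 1, 3} is a clique of size 3, and the vertices of any clique must share a bag in every tree decomposition; so some bag has ≥ 3 vertices and tw(G) ≥ 2. Hence tw(G) = 2 exactly.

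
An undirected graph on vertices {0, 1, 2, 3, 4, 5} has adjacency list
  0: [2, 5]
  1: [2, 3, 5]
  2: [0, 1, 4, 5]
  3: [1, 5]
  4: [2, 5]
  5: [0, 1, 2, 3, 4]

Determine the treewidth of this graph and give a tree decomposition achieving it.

Every bag has size at most 3, so the width is 3 − 1 = 2 and tw(G) ≤ 2. Conversely, {0, 2, 5} is a clique of size 3, and the vertices of any clique must share a bag in every tree decomposition; so some bag has ≥ 3 vertices and tw(G) ≥ 2. The upper and lower bounds meet at 2, so that is the treewidth.

Treewidth 2.
One such decomposition:
Bags: B1 = {2, 4, 5}  B2 = {0, 2, 5}  B3 = {1, 2, 5}  B4 = {1, 3, 5}
Tree: B1–B2, B1–B3, B3–B4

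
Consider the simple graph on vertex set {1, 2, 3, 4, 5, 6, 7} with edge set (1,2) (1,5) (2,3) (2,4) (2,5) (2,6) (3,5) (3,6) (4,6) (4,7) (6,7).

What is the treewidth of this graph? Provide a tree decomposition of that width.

Each bag holds 3 vertices, so the decomposition has width 2, which upper-bounds the treewidth. Conversely, {1, 2, 5} is a clique of size 3, and the vertices of any clique must share a bag in every tree decomposition; so some bag has ≥ 3 vertices and tw(G) ≥ 2. The upper and lower bounds meet at 2, so that is the treewidth.

Treewidth 2.
One such decomposition:
Bags: B1 = {2, 3, 6}  B2 = {2, 3, 5}  B3 = {2, 4, 6}  B4 = {1, 2, 5}  B5 = {4, 6, 7}
Tree: B1–B2, B1–B3, B2–B4, B3–B5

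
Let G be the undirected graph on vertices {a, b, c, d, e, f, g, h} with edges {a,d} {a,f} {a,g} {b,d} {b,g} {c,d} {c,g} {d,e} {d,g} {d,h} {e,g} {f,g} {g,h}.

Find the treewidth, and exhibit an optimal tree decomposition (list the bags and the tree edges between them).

Treewidth 2.
Bags: B1 = {a, d, g}  B2 = {d, e, g}  B3 = {c, d, g}  B4 = {a, f, g}  B5 = {b, d, g}  B6 = {d, g, h}
Tree: B1–B2, B1–B3, B1–B4, B2–B5, B3–B6

Every bag has size at most 3, so the width is 3 − 1 = 2 and tw(G) ≤ 2. Conversely, {d, g, h} is a clique of size 3, and the vertices of any clique must share a bag in every tree decomposition; so some bag has ≥ 3 vertices and tw(G) ≥ 2. The upper and lower bounds meet at 2, so that is the treewidth.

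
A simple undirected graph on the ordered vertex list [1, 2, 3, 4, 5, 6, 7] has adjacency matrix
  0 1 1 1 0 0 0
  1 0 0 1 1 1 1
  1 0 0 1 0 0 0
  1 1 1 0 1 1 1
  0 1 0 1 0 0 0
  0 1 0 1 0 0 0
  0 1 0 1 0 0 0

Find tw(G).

A width-2 tree decomposition is:
Bags: B1 = {2, 4, 6}  B2 = {1, 2, 4}  B3 = {2, 4, 7}  B4 = {1, 3, 4}  B5 = {2, 4, 5}
Tree: B1–B2, B2–B3, B2–B4, B3–B5
The largest bag has 3 vertices, giving width 2; this decomposition certifies tw(G) ≤ 2. On the other hand G contains the 3-clique {1, 2, 4}. A clique must lie in a single bag of any decomposition, so no decomposition can have width below 2. Therefore the treewidth is 2.

2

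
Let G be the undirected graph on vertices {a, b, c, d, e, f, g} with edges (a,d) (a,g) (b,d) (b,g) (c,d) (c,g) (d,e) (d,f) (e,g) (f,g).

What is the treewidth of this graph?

A width-2 tree decomposition is:
Bags: B1 = {d, e, g}  B2 = {c, d, g}  B3 = {d, f, g}  B4 = {b, d, g}  B5 = {a, d, g}
Tree: B1–B2, B2–B3, B3–B4, B4–B5
Each bag holds 3 vertices, so the decomposition has width 2, which upper-bounds the treewidth. Since g–e–d–c–g is a cycle in G, G is not acyclic. Forests are exactly the graphs of treewidth ≤ 1, so tw(G) ≥ 2. Combining the bounds, tw(G) = 2.

2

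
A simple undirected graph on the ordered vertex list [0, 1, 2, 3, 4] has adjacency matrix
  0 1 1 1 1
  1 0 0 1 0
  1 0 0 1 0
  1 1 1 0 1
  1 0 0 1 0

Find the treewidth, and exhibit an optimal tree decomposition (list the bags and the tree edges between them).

Every bag has size at most 3, so the width is 3 − 1 = 2 and tw(G) ≤ 2. Conversely, {0, 1, 3} is a clique of size 3, and the vertices of any clique must share a bag in every tree decomposition; so some bag has ≥ 3 vertices and tw(G) ≥ 2. Hence tw(G) = 2 exactly.

Treewidth 2.
One such decomposition:
Bags: B1 = {0, 2, 3}  B2 = {0, 3, 4}  B3 = {0, 1, 3}
Tree: B1–B2, B1–B3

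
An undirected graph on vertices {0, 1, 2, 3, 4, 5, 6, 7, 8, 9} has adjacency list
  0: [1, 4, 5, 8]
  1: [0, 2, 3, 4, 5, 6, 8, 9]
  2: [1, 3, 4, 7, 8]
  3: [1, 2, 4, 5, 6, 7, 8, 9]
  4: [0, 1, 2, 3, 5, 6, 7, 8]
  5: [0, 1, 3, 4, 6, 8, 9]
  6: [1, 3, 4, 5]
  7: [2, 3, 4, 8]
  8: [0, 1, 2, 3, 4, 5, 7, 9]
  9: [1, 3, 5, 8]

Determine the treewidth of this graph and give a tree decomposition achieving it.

Treewidth 4.
Bags: B1 = {1, 3, 4, 5, 8}  B2 = {1, 2, 3, 4, 8}  B3 = {2, 3, 4, 7, 8}  B4 = {0, 1, 4, 5, 8}  B5 = {1, 3, 5, 8, 9}  B6 = {1, 3, 4, 5, 6}
Tree: B1–B2, B2–B3, B1–B4, B1–B5, B1–B6

The largest bag has 5 vertices, giving width 4; this decomposition certifies tw(G) ≤ 4. For the lower bound, the 5 vertices {0, 1, 4, 5, 8} are pairwise adjacent, and any tree decomposition puts a clique entirely inside one bag — forcing width ≥ 4. Combining the bounds, tw(G) = 4.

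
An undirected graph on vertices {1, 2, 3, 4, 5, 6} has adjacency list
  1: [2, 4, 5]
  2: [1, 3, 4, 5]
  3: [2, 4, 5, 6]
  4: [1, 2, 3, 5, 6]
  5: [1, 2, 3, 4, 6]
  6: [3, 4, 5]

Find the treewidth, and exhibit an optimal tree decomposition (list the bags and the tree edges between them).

Treewidth 3.
Bags: B1 = {1, 2, 4, 5}  B2 = {2, 3, 4, 5}  B3 = {3, 4, 5, 6}
Tree: B1–B2, B2–B3

Each bag holds 4 vertices, so the decomposition has width 3, which upper-bounds the treewidth. For the lower bound, the 4 vertices {1, 2, 4, 5} are pairwise adjacent, and any tree decomposition puts a clique entirely inside one bag — forcing width ≥ 3. The upper and lower bounds meet at 3, so that is the treewidth.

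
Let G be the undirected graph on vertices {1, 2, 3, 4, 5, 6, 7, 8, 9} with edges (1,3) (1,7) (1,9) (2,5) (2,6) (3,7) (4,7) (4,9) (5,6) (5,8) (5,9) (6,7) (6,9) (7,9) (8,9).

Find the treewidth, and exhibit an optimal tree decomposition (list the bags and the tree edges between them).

Treewidth 2.
Bags: B1 = {5, 8, 9}  B2 = {5, 6, 9}  B3 = {6, 7, 9}  B4 = {1, 7, 9}  B5 = {2, 5, 6}  B6 = {4, 7, 9}  B7 = {1, 3, 7}
Tree: B1–B2, B2–B3, B3–B4, B2–B5, B4–B6, B4–B7

The largest bag has 3 vertices, giving width 2; this decomposition certifies tw(G) ≤ 2. Conversely, {5, 8, 9} is a clique of size 3, and the vertices of any clique must share a bag in every tree decomposition; so some bag has ≥ 3 vertices and tw(G) ≥ 2. Hence tw(G) = 2 exactly.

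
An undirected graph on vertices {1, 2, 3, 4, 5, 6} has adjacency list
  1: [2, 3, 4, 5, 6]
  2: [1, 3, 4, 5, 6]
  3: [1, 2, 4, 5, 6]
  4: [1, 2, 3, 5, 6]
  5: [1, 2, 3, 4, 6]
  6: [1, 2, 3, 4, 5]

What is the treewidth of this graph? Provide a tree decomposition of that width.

Treewidth 5.
One optimal decomposition is:
Bags: B1 = {1, 2, 3, 4, 5, 6}
Tree: (single bag)

A single bag containing all 6 vertices is trivially a valid decomposition of width 5. For the lower bound, the 6 vertices {1, 2, 3, 4, 5, 6} are pairwise adjacent, and any tree decomposition puts a clique entirely inside one bag — forcing width ≥ 5. The upper and lower bounds meet at 5, so that is the treewidth.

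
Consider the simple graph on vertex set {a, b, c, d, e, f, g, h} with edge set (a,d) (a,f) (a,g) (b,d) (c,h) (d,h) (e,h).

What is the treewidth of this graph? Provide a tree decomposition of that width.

Treewidth 1.
One such decomposition:
Bags: B1 = {d, h}  B2 = {b, d}  B3 = {e, h}  B4 = {a, d}  B5 = {c, h}  B6 = {a, f}  B7 = {a, g}
Tree: B1–B2, B1–B3, B2–B4, B3–B5, B4–B6, B4–B7

Each bag holds 2 vertices, so the decomposition has width 1, which upper-bounds the treewidth. G has an edge, so its treewidth is at least 1. Combining the bounds, tw(G) = 1.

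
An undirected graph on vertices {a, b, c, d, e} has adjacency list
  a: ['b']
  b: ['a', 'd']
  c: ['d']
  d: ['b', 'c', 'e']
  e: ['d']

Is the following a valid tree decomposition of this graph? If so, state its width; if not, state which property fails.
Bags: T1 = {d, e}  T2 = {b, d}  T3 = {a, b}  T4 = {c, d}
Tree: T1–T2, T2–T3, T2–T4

Vertex coverage: the bags together contain {a, b, c, d, e}, the full vertex set. Edge coverage: each edge of G has both endpoints in at least one bag. Running intersection: for every vertex, the bags containing it form a connected subtree. All three properties hold, so this is a valid tree decomposition of width max|bag| − 1 = 1, and hence tw(G) ≤ 1.

Yes; width 1.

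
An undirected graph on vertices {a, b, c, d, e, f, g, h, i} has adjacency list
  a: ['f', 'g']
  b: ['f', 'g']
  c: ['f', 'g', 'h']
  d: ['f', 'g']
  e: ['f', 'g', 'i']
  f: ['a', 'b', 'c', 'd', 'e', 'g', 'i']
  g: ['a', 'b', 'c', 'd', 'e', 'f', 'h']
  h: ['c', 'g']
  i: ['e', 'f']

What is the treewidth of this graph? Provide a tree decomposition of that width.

The largest bag has 3 vertices, giving width 2; this decomposition certifies tw(G) ≤ 2. Conversely, {c, g, h} is a clique of size 3, and the vertices of any clique must share a bag in every tree decomposition; so some bag has ≥ 3 vertices and tw(G) ≥ 2. Combining the bounds, tw(G) = 2.

Treewidth 2.
One optimal decomposition is:
Bags: B1 = {a, f, g}  B2 = {e, f, g}  B3 = {d, f, g}  B4 = {e, f, i}  B5 = {b, f, g}  B6 = {c, f, g}  B7 = {c, g, h}
Tree: B1–B2, B1–B3, B2–B4, B1–B5, B2–B6, B6–B7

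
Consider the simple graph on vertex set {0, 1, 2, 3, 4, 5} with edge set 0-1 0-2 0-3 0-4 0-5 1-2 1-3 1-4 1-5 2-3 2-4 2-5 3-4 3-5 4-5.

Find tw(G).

5

A width-5 tree decomposition is:
Bags: B1 = {0, 1, 2, 3, 4, 5}
Tree: (single bag)
With just one bag of size 6, the width is 6 − 1 = 5, so tw(G) ≤ 5. For the lower bound, the 6 vertices {0, 1, 2, 3, 4, 5} are pairwise adjacent, and any tree decomposition puts a clique entirely inside one bag — forcing width ≥ 5. The upper and lower bounds meet at 5, so that is the treewidth.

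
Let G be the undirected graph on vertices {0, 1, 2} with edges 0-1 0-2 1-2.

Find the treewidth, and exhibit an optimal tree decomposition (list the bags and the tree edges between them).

With just one bag of size 3, the width is 3 − 1 = 2, so tw(G) ≤ 2. Conversely, {0, 1, 2} is a clique of size 3, and the vertices of any clique must share a bag in every tree decomposition; so some bag has ≥ 3 vertices and tw(G) ≥ 2. Therefore the treewidth is 2.

Treewidth 2.
Bags: B1 = {0, 1, 2}
Tree: (single bag)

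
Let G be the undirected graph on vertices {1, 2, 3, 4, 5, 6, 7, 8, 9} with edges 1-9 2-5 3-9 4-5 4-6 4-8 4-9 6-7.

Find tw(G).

A width-1 tree decomposition is:
Bags: B1 = {4, 9}  B2 = {4, 6}  B3 = {3, 9}  B4 = {4, 8}  B5 = {1, 9}  B6 = {4, 5}  B7 = {2, 5}  B8 = {6, 7}
Tree: B1–B2, B1–B3, B1–B4, B3–B5, B1–B6, B6–B7, B2–B8
Every bag has size at most 2, so the width is 2 − 1 = 1 and tw(G) ≤ 1. Since G has at least one edge (e.g. 9–4), it is not an edgeless graph, so tw(G) ≥ 1. Therefore the treewidth is 1.

1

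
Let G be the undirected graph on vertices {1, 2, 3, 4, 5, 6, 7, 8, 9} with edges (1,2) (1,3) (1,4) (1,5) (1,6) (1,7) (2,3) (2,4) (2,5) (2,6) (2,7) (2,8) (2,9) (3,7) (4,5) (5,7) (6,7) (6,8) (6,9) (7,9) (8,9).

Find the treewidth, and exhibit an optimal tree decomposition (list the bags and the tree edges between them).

The largest bag has 4 vertices, giving width 3; this decomposition certifies tw(G) ≤ 3. On the other hand G contains the 4-clique {2, 6, 8, 9}. A clique must lie in a single bag of any decomposition, so no decomposition can have width below 3. Combining the bounds, tw(G) = 3.

Treewidth 3.
One such decomposition:
Bags: B1 = {2, 6, 8, 9}  B2 = {2, 6, 7, 9}  B3 = {1, 2, 6, 7}  B4 = {1, 2, 5, 7}  B5 = {1, 2, 3, 7}  B6 = {1, 2, 4, 5}
Tree: B1–B2, B2–B3, B3–B4, B4–B5, B4–B6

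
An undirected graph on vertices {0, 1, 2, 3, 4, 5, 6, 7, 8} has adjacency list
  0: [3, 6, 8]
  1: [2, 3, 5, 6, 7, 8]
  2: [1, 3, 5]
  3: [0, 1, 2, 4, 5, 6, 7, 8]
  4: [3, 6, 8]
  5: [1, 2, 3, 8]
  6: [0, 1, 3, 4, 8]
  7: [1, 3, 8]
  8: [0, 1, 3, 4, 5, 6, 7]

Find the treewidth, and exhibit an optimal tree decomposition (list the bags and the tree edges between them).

Treewidth 3.
One optimal decomposition is:
Bags: B1 = {1, 3, 5, 8}  B2 = {1, 3, 7, 8}  B3 = {1, 2, 3, 5}  B4 = {1, 3, 6, 8}  B5 = {0, 3, 6, 8}  B6 = {3, 4, 6, 8}
Tree: B1–B2, B1–B3, B2–B4, B4–B5, B4–B6

Every bag has size at most 4, so the width is 4 − 1 = 3 and tw(G) ≤ 3. On the other hand G contains the 4-clique {0, 3, 6, 8}. A clique must lie in a single bag of any decomposition, so no decomposition can have width below 3. The upper and lower bounds meet at 3, so that is the treewidth.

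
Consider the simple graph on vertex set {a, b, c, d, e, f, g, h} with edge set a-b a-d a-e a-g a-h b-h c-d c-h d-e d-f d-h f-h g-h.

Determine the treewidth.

A width-2 tree decomposition is:
Bags: B1 = {a, d, h}  B2 = {a, d, e}  B3 = {a, b, h}  B4 = {a, g, h}  B5 = {c, d, h}  B6 = {d, f, h}
Tree: B1–B2, B1–B3, B1–B4, B1–B5, B1–B6
The largest bag has 3 vertices, giving width 2; this decomposition certifies tw(G) ≤ 2. For the lower bound, the 3 vertices {a, d, e} are pairwise adjacent, and any tree decomposition puts a clique entirely inside one bag — forcing width ≥ 2. Hence tw(G) = 2 exactly.

2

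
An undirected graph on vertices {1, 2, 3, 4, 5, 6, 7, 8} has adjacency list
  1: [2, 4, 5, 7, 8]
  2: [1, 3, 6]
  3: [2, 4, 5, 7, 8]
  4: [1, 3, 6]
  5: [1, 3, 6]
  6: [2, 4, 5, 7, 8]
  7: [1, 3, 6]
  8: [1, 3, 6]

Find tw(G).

A width-3 tree decomposition is:
Bags: B1 = {1, 3, 5, 6}  B2 = {1, 3, 6, 7}  B3 = {1, 3, 4, 6}  B4 = {1, 2, 3, 6}  B5 = {1, 3, 6, 8}
Tree: B1–B2, B2–B3, B3–B4, B4–B5
Every bag has size at most 4, so the width is 4 − 1 = 3 and tw(G) ≤ 3. For the lower bound: the 4 vertex sets {1,5}, {6,7}, {3}, {4} are disjoint, each induces a connected subgraph, and every pair is joined by at least one edge of G. Contracting each set to a single vertex therefore yields K_{4} as a minor, and since treewidth is minor-monotone, tw(G) ≥ tw(K_{4}) = 3. Therefore the treewidth is 3.

3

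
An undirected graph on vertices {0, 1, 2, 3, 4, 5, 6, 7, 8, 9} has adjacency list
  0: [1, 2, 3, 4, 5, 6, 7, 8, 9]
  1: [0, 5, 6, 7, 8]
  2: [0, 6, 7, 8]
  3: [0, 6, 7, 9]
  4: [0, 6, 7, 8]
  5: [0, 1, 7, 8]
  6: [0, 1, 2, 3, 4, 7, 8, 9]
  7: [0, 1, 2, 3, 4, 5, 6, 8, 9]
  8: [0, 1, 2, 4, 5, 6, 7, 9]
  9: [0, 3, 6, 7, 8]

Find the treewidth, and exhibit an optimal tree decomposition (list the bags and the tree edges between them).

Treewidth 4.
One optimal decomposition is:
Bags: B1 = {0, 6, 7, 8, 9}  B2 = {0, 3, 6, 7, 9}  B3 = {0, 4, 6, 7, 8}  B4 = {0, 1, 6, 7, 8}  B5 = {0, 2, 6, 7, 8}  B6 = {0, 1, 5, 7, 8}
Tree: B1–B2, B1–B3, B1–B4, B4–B5, B4–B6

The largest bag has 5 vertices, giving width 4; this decomposition certifies tw(G) ≤ 4. Conversely, {0, 1, 5, 7, 8} is a clique of size 5, and the vertices of any clique must share a bag in every tree decomposition; so some bag has ≥ 5 vertices and tw(G) ≥ 4. Combining the bounds, tw(G) = 4.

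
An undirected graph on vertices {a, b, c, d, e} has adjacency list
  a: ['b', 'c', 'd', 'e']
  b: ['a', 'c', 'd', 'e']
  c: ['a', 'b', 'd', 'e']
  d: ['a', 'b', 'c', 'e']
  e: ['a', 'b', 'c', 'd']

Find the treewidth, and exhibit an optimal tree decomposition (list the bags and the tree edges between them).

With just one bag of size 5, the width is 5 − 1 = 4, so tw(G) ≤ 4. On the other hand G contains the 5-clique {a, b, c, d, e}. A clique must lie in a single bag of any decomposition, so no decomposition can have width below 4. The upper and lower bounds meet at 4, so that is the treewidth.

Treewidth 4.
One optimal decomposition is:
Bags: B1 = {a, b, c, d, e}
Tree: (single bag)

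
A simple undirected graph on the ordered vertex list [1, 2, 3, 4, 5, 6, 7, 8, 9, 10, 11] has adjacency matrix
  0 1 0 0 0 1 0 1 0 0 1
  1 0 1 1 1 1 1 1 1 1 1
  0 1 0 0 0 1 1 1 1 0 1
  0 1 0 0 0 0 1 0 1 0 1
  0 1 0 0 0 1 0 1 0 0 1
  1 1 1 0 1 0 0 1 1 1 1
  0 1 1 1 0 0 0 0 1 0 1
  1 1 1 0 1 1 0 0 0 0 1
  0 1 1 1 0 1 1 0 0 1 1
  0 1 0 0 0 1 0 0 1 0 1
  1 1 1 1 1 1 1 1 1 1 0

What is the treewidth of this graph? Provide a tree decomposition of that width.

Treewidth 4.
Bags: B1 = {2, 3, 7, 9, 11}  B2 = {2, 3, 6, 9, 11}  B3 = {2, 3, 6, 8, 11}  B4 = {1, 2, 6, 8, 11}  B5 = {2, 4, 7, 9, 11}  B6 = {2, 6, 9, 10, 11}  B7 = {2, 5, 6, 8, 11}
Tree: B1–B2, B2–B3, B3–B4, B1–B5, B2–B6, B4–B7

Every bag has size at most 5, so the width is 5 − 1 = 4 and tw(G) ≤ 4. Conversely, {2, 4, 7, 9, 11} is a clique of size 5, and the vertices of any clique must share a bag in every tree decomposition; so some bag has ≥ 5 vertices and tw(G) ≥ 4. Hence tw(G) = 4 exactly.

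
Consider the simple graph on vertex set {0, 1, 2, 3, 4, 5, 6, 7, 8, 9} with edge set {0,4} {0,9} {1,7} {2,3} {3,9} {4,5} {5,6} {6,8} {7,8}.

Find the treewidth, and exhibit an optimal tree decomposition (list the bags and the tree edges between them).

Treewidth 1.
One optimal decomposition is:
Bags: B1 = {2, 3}  B2 = {3, 9}  B3 = {0, 9}  B4 = {0, 4}  B5 = {4, 5}  B6 = {5, 6}  B7 = {6, 8}  B8 = {7, 8}  B9 = {1, 7}
Tree: B1–B2, B2–B3, B3–B4, B4–B5, B5–B6, B6–B7, B7–B8, B8–B9

The largest bag has 2 vertices, giving width 1; this decomposition certifies tw(G) ≤ 1. Any graph with an edge has treewidth ≥ 1, and G has the edge 2–3. The upper and lower bounds meet at 1, so that is the treewidth.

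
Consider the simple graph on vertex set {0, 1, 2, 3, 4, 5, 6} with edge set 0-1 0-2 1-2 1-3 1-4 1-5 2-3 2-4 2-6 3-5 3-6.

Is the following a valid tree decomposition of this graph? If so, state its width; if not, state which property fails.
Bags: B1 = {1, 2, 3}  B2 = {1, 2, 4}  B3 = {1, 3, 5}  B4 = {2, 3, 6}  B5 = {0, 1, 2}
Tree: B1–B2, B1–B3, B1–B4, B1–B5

Yes; width 2.

Vertex coverage: the bags together contain {0, 1, 2, 3, 4, 5, 6}, the full vertex set. Edge coverage: each edge of G has both endpoints in at least one bag. Running intersection: for every vertex, the bags containing it form a connected subtree. All three properties hold, so this is a valid tree decomposition of width max|bag| − 1 = 2, and hence tw(G) ≤ 2.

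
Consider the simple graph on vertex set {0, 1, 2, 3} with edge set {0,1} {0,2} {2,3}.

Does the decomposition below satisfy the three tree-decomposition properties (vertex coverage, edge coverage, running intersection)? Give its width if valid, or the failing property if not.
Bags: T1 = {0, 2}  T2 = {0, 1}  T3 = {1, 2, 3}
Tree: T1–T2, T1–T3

No — bags containing vertex 1 are not connected in the tree.

A tree decomposition must satisfy three properties: every vertex lies in some bag; for every edge, both endpoints lie together in some bag; and for every vertex, the bags containing it form a connected subtree. Here bags containing vertex 1 are not connected in the tree, so the decomposition is invalid.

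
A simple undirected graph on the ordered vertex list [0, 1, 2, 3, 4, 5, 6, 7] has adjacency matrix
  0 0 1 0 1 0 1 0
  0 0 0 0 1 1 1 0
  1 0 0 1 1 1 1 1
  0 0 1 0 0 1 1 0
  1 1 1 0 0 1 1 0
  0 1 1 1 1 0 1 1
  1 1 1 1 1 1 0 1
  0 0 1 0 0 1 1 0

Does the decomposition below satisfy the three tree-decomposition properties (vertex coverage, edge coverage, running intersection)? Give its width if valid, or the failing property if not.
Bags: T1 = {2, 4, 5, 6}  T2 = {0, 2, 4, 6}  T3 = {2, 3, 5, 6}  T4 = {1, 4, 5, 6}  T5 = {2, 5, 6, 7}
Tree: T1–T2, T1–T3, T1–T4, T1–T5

Yes; width 3.

Every vertex of G appears in some bag (union = {0, 1, 2, 3, 4, 5, 6, 7}); every edge is covered by a bag; and for each vertex v the set of bags containing v is connected in the bag tree. The decomposition is therefore valid. The largest bag has 4 vertices, so the width is 3.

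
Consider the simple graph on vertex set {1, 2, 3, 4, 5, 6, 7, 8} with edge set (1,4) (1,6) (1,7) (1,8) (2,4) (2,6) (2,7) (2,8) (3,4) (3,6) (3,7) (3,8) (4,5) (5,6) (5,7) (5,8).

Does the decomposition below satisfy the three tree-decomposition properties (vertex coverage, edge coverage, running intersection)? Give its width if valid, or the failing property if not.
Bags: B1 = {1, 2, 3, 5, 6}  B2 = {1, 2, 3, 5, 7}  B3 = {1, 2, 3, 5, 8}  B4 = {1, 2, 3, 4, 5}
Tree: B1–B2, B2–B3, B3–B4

Yes; width 4.

Vertex coverage: the bags together contain {1, 2, 3, 4, 5, 6, 7, 8}, the full vertex set. Edge coverage: each edge of G has both endpoints in at least one bag. Running intersection: for every vertex, the bags containing it form a connected subtree. All three properties hold, so this is a valid tree decomposition of width max|bag| − 1 = 4, and hence tw(G) ≤ 4.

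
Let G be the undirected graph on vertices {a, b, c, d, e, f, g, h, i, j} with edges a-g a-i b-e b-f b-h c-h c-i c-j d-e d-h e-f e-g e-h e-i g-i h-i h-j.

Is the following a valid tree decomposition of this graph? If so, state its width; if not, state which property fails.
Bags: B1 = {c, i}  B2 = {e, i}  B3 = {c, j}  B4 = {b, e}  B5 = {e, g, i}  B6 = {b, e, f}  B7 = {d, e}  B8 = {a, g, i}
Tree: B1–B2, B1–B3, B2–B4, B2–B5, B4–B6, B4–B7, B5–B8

A tree decomposition must satisfy three properties: every vertex lies in some bag; for every edge, both endpoints lie together in some bag; and for every vertex, the bags containing it form a connected subtree. Here vertex h appears in no bag, so the decomposition is invalid.

No — vertex h appears in no bag.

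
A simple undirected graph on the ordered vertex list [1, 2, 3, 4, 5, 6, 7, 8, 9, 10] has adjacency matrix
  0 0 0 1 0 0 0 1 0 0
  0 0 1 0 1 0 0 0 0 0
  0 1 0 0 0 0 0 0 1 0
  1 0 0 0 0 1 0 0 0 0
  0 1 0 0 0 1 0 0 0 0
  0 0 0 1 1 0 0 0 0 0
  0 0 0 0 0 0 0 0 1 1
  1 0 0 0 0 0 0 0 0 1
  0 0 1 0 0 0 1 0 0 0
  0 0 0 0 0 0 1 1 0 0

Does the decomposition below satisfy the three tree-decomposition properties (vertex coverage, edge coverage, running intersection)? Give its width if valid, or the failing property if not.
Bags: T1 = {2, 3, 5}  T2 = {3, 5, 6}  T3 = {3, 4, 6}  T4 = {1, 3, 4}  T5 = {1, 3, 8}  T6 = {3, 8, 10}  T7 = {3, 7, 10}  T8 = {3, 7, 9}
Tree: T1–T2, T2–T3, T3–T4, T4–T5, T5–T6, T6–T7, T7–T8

Yes; width 2.

Vertex coverage: the bags together contain {1, 2, 3, 4, 5, 6, 7, 8, 9, 10}, the full vertex set. Edge coverage: each edge of G has both endpoints in at least one bag. Running intersection: for every vertex, the bags containing it form a connected subtree. All three properties hold, so this is a valid tree decomposition of width max|bag| − 1 = 2, and hence tw(G) ≤ 2.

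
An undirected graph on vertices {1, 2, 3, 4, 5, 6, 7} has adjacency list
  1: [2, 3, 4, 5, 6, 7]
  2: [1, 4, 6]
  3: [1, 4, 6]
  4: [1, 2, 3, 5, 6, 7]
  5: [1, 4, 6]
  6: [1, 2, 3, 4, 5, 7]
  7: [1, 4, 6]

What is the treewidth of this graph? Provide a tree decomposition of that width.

Treewidth 3.
One such decomposition:
Bags: B1 = {1, 2, 4, 6}  B2 = {1, 4, 5, 6}  B3 = {1, 4, 6, 7}  B4 = {1, 3, 4, 6}
Tree: B1–B2, B1–B3, B2–B4

Every bag has size at most 4, so the width is 4 − 1 = 3 and tw(G) ≤ 3. Conversely, {1, 2, 4, 6} is a clique of size 4, and the vertices of any clique must share a bag in every tree decomposition; so some bag has ≥ 4 vertices and tw(G) ≥ 3. Combining the bounds, tw(G) = 3.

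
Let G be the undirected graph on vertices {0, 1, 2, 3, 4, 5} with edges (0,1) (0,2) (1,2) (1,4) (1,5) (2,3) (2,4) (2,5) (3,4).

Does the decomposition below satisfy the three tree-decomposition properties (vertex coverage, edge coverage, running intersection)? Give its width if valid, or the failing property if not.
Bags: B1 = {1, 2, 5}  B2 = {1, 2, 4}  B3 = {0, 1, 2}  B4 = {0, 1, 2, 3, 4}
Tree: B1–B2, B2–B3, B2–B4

No — bags containing vertex 0 are not connected in the tree.

A tree decomposition must satisfy three properties: every vertex lies in some bag; for every edge, both endpoints lie together in some bag; and for every vertex, the bags containing it form a connected subtree. Here bags containing vertex 0 are not connected in the tree, so the decomposition is invalid.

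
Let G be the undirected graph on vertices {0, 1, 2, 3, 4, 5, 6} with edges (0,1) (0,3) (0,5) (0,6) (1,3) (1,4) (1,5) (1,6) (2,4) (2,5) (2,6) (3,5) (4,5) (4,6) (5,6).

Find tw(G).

3

A width-3 tree decomposition is:
Bags: B1 = {1, 4, 5, 6}  B2 = {0, 1, 5, 6}  B3 = {0, 1, 3, 5}  B4 = {2, 4, 5, 6}
Tree: B1–B2, B2–B3, B1–B4
Each bag holds 4 vertices, so the decomposition has width 3, which upper-bounds the treewidth. Conversely, {0, 1, 3, 5} is a clique of size 4, and the vertices of any clique must share a bag in every tree decomposition; so some bag has ≥ 4 vertices and tw(G) ≥ 3. Therefore the treewidth is 3.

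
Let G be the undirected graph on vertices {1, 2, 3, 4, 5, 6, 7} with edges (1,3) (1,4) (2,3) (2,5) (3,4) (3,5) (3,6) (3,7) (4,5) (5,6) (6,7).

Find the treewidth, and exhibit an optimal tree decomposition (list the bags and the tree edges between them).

Treewidth 2.
Bags: B1 = {2, 3, 5}  B2 = {3, 5, 6}  B3 = {3, 4, 5}  B4 = {1, 3, 4}  B5 = {3, 6, 7}
Tree: B1–B2, B1–B3, B3–B4, B2–B5

The largest bag has 3 vertices, giving width 2; this decomposition certifies tw(G) ≤ 2. On the other hand G contains the 3-clique {1, 3, 4}. A clique must lie in a single bag of any decomposition, so no decomposition can have width below 2. Hence tw(G) = 2 exactly.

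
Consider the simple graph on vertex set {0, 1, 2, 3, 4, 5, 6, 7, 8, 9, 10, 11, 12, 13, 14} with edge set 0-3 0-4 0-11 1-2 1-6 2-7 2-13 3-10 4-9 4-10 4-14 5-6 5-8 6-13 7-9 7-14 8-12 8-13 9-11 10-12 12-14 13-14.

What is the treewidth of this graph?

A width-3 tree decomposition is:
Bags: B1 = {0, 3, 9, 11}  B2 = {0, 3, 4, 9}  B3 = {3, 4, 9, 10}  B4 = {4, 7, 9, 10}  B5 = {4, 7, 10, 14}  B6 = {7, 10, 12, 14}  B7 = {2, 7, 12, 14}  B8 = {2, 12, 13, 14}  B9 = {2, 8, 12, 13}  B10 = {1, 2, 8, 13}  B11 = {1, 6, 8, 13}  B12 = {1, 5, 6, 8}
Tree: B1–B2, B2–B3, B3–B4, B4–B5, B5–B6, B6–B7, B7–B8, B8–B9, B9–B10, B10–B11, B11–B12
Each bag holds 4 vertices, so the decomposition has width 3, which upper-bounds the treewidth. For the lower bound: the 4 vertex sets {0,3,11}, {9}, {4}, {7,10,12,14} are disjoint, each induces a connected subgraph, and every pair is joined by at least one edge of G. Contracting each set to a single vertex therefore yields K_{4} as a minor, and since treewidth is minor-monotone, tw(G) ≥ tw(K_{4}) = 3. Combining the bounds, tw(G) = 3.

3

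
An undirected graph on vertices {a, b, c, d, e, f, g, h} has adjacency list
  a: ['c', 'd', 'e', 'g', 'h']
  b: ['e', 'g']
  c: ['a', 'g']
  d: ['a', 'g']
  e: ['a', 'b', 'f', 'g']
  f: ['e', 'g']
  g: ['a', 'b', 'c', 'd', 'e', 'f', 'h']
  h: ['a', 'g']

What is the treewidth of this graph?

A width-2 tree decomposition is:
Bags: B1 = {a, d, g}  B2 = {a, e, g}  B3 = {e, f, g}  B4 = {a, g, h}  B5 = {a, c, g}  B6 = {b, e, g}
Tree: B1–B2, B2–B3, B1–B4, B1–B5, B2–B6
The largest bag has 3 vertices, giving width 2; this decomposition certifies tw(G) ≤ 2. For the lower bound, the 3 vertices {a, d, g} are pairwise adjacent, and any tree decomposition puts a clique entirely inside one bag — forcing width ≥ 2. Therefore the treewidth is 2.

2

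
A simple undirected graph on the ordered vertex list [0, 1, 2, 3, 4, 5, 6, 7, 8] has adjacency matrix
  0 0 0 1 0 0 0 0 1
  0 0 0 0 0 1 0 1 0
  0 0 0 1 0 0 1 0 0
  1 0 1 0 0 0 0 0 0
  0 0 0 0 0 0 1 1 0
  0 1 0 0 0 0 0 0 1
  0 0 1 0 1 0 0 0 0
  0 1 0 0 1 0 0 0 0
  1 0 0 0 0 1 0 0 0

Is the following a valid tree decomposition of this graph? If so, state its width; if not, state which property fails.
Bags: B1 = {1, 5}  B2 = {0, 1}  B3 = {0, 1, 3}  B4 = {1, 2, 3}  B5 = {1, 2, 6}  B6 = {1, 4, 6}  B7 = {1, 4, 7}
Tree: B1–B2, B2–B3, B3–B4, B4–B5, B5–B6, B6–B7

A tree decomposition must satisfy three properties: every vertex lies in some bag; for every edge, both endpoints lie together in some bag; and for every vertex, the bags containing it form a connected subtree. Here vertex 8 appears in no bag, so the decomposition is invalid.

No — vertex 8 appears in no bag.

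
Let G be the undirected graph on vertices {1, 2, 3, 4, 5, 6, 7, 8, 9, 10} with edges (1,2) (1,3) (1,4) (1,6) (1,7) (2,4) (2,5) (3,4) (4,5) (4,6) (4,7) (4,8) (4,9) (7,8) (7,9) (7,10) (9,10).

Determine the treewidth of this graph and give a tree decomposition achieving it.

Each bag holds 3 vertices, so the decomposition has width 2, which upper-bounds the treewidth. For the lower bound, the 3 vertices {7, 9, 10} are pairwise adjacent, and any tree decomposition puts a clique entirely inside one bag — forcing width ≥ 2. Hence tw(G) = 2 exactly.

Treewidth 2.
Bags: B1 = {2, 4, 5}  B2 = {1, 2, 4}  B3 = {1, 4, 7}  B4 = {4, 7, 9}  B5 = {7, 9, 10}  B6 = {1, 4, 6}  B7 = {1, 3, 4}  B8 = {4, 7, 8}
Tree: B1–B2, B2–B3, B3–B4, B4–B5, B2–B6, B3–B7, B4–B8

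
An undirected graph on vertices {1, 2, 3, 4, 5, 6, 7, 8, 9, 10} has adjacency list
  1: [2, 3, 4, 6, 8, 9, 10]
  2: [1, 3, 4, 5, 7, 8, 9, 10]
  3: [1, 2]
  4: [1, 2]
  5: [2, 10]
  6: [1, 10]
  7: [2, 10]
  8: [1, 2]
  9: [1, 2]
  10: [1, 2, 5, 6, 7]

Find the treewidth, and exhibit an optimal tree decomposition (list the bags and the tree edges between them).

Treewidth 2.
Bags: B1 = {1, 2, 10}  B2 = {2, 7, 10}  B3 = {1, 2, 3}  B4 = {1, 2, 8}  B5 = {1, 2, 9}  B6 = {2, 5, 10}  B7 = {1, 6, 10}  B8 = {1, 2, 4}
Tree: B1–B2, B1–B3, B1–B4, B1–B5, B2–B6, B1–B7, B3–B8

Every bag has size at most 3, so the width is 3 − 1 = 2 and tw(G) ≤ 2. On the other hand G contains the 3-clique {1, 2, 3}. A clique must lie in a single bag of any decomposition, so no decomposition can have width below 2. Therefore the treewidth is 2.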